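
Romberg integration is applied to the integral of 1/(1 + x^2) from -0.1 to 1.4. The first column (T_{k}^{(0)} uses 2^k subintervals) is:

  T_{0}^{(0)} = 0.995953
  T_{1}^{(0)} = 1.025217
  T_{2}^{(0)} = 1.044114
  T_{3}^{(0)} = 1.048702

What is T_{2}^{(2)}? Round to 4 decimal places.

T_{1}^{(1)} = 1.025217 + (1.025217 − 0.995953)/3 = 1.034972
T_{2}^{(1)} = 1.044114 + (1.044114 − 1.025217)/3 = 1.050413
T_{2}^{(2)} = 1.050413 + (1.050413 − 1.034972)/15 = 1.051442

1.0514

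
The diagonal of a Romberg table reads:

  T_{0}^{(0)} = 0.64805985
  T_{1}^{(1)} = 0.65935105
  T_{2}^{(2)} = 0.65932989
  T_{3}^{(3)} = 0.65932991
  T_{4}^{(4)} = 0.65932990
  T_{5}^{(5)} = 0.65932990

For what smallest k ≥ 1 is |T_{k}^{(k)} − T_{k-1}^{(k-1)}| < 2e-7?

|T_{1}^{(1)} − T_{0}^{(0)}| = 0.01129120 ≥ 2e-7
|T_{2}^{(2)} − T_{1}^{(1)}| = 0.00002116 ≥ 2e-7
|T_{3}^{(3)} − T_{2}^{(2)}| = 0.00000002 < 2e-7

k = 3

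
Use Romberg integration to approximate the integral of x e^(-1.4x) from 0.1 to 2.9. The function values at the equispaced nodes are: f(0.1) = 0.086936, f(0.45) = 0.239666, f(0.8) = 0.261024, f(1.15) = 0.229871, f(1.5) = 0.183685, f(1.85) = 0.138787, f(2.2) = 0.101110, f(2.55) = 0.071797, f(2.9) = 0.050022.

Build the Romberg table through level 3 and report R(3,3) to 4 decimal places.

0.4611

R(0,0) (trapezoid, 1 panel, h=2.8000): 0.191741
R(1,0) (trapezoid, 2 panels, h=1.4000): 0.353030
R(2,0) (trapezoid, 4 panels, h=0.7000): 0.430009
R(3,0) (trapezoid, 8 panels, h=0.3500): 0.453047
R(1,1) = 0.353030 + (0.353030 − 0.191741)/3 = 0.406793
R(2,1) = 0.430009 + (0.430009 − 0.353030)/3 = 0.455669
R(3,1) = 0.453047 + (0.453047 − 0.430009)/3 = 0.460726
R(2,2) = 0.455669 + (0.455669 − 0.406793)/15 = 0.458927
R(3,2) = 0.460726 + (0.460726 − 0.455669)/15 = 0.461063
R(3,3) = 0.461063 + (0.461063 − 0.458927)/63 = 0.461097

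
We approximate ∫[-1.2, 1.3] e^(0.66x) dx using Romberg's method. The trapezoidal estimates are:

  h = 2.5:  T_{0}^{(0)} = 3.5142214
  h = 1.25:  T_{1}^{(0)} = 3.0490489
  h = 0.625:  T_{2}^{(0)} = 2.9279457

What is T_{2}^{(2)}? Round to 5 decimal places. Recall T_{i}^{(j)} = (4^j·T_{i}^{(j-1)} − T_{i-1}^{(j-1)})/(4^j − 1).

2.88715

Richardson extrapolation on the trapezoidal column (denominator 4−1=3):
T_{1}^{(1)} = 3.0490489 + (3.0490489 − 3.5142214)/3 = 2.8939914
T_{2}^{(1)} = 2.9279457 + (2.9279457 − 3.0490489)/3 = 2.8875780
T_{2}^{(2)} = (16·2.8875780 − 2.8939914) / 15 = 2.8871504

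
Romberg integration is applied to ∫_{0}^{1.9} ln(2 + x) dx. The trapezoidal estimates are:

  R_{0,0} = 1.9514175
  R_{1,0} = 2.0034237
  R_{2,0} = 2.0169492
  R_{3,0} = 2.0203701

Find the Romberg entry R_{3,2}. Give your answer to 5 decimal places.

R_{2,1} = (4·2.0169492 − 2.0034237) / 3 = 2.0214577
R_{3,1} = (4·2.0203701 − 2.0169492) / 3 = 2.0215104
R_{3,2} = 2.0215104 + (2.0215104 − 2.0214577)/15 = 2.0215139

2.02151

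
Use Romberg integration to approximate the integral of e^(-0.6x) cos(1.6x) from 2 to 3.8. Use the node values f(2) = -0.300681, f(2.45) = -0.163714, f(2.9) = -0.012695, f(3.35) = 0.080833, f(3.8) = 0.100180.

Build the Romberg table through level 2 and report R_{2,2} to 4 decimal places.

-0.0842

R_{0,0} (trapezoid, 1 panel, h=1.8000): -0.180451
R_{1,0} (trapezoid, 2 panels, h=0.9000): -0.101651
R_{2,0} (trapezoid, 4 panels, h=0.4500): -0.088122
R_{1,1} = -0.101651 + (-0.101651 − (-0.180451))/3 = -0.075384
R_{2,1} = -0.088122 + (-0.088122 − (-0.101651))/3 = -0.083612
R_{2,2} = -0.083612 + (-0.083612 − (-0.075384))/15 = -0.084161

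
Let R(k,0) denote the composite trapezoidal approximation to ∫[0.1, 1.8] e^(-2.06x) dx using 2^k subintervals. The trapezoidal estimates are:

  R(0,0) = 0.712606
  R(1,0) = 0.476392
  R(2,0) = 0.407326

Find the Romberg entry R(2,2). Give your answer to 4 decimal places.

0.3834

R(1,1) = 0.476392 + (0.476392 − 0.712606)/3 = 0.397654
R(2,1) = 0.407326 + (0.407326 − 0.476392)/3 = 0.384304
R(2,2) = 0.384304 + (0.384304 − 0.397654)/15 = 0.383414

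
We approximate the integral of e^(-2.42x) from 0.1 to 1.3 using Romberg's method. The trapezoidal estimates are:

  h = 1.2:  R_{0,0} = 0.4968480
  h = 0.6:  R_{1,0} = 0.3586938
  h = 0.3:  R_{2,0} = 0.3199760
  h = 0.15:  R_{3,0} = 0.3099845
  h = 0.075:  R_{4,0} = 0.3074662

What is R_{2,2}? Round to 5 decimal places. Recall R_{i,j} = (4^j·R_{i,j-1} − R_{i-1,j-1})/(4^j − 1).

0.30670

R_{1,1} = (4·0.3586938 − 0.4968480) / 3 = 0.3126424
R_{2,1} = (4·0.3199760 − 0.3586938) / 3 = 0.3070701
R_{2,2} = 0.3070701 + (0.3070701 − 0.3126424)/15 = 0.3066986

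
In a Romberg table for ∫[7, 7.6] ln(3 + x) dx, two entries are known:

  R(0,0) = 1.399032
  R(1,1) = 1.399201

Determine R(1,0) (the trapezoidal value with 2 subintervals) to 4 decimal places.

1.3992

From R(1,1) = (4·R(1,0) − R(0,0))/3, solve for R(1,0):
4·R(1,0) = 3·1.399201 + 1.399032 = 5.596635
R(1,0) = 1.399159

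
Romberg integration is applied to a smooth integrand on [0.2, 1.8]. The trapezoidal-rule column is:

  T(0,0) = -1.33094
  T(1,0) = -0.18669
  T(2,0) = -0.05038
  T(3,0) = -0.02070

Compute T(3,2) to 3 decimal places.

-0.011

Richardson extrapolation on the trapezoidal column (denominator 4−1=3):
T(2,1) = (4·(-0.05038) − (-0.18669)) / 3 = -0.00494
T(3,1) = (4·(-0.02070) − (-0.05038)) / 3 = -0.01081
T(3,2) = (16·(-0.01081) − (-0.00494)) / 15 = -0.01120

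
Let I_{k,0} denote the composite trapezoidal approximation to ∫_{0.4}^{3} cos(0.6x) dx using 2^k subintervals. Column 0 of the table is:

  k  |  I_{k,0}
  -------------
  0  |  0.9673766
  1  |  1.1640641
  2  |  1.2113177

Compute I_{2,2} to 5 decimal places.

1.22690

Richardson extrapolation on the trapezoidal column (denominator 4−1=3):
I_{1,1} = 1.1640641 + (1.1640641 − 0.9673766)/3 = 1.2296266
I_{2,1} = 1.2113177 + (1.2113177 − 1.1640641)/3 = 1.2270689
I_{2,2} = (16·1.2270689 − 1.2296266) / 15 = 1.2268984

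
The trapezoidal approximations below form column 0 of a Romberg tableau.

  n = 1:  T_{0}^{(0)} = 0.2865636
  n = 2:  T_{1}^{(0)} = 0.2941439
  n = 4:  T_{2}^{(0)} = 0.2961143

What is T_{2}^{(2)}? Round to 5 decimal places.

Richardson extrapolation on the trapezoidal column (denominator 4−1=3):
T_{1}^{(1)} = (4·0.2941439 − 0.2865636) / 3 = 0.2966707
T_{2}^{(1)} = 0.2961143 + (0.2961143 − 0.2941439)/3 = 0.2967711
T_{2}^{(2)} = (16·0.2967711 − 0.2966707) / 15 = 0.2967778

0.29678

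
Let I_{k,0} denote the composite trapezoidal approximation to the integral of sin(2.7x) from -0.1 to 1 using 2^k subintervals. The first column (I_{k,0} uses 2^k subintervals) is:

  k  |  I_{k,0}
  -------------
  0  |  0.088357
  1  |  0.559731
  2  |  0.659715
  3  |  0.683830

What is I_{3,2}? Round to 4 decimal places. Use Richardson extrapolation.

0.6918

I_{2,1} = (4·0.659715 − 0.559731) / 3 = 0.693043
I_{3,1} = (4·0.683830 − 0.659715) / 3 = 0.691868
I_{3,2} = 0.691868 + (0.691868 − 0.693043)/15 = 0.691790
(Column j=1 coincides with Simpson's rule on the same nodes.)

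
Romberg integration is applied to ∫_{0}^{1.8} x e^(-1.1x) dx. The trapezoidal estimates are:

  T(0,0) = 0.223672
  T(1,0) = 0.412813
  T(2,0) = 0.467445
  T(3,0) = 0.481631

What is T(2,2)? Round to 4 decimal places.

T(1,1) = (4·0.412813 − 0.223672) / 3 = 0.475860
T(2,1) = (4·0.467445 − 0.412813) / 3 = 0.485656
T(2,2) = 0.485656 + (0.485656 − 0.475860)/15 = 0.486309

0.4863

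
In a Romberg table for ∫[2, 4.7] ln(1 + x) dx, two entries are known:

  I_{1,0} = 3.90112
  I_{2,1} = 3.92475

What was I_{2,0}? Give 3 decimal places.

From I_{2,1} = (4·I_{2,0} − I_{1,0})/3, solve for I_{2,0}:
4·I_{2,0} = 3·3.92475 + 3.90112 = 15.67537
I_{2,0} = 3.91884

3.919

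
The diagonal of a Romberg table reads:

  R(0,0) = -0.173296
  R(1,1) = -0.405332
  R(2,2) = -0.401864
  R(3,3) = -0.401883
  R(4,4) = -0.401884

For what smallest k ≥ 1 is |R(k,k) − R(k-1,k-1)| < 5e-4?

k = 3

|R(1,1) − R(0,0)| = 0.232036 ≥ 5e-4
|R(2,2) − R(1,1)| = 0.003468 ≥ 5e-4
|R(3,3) − R(2,2)| = 0.000019 < 5e-4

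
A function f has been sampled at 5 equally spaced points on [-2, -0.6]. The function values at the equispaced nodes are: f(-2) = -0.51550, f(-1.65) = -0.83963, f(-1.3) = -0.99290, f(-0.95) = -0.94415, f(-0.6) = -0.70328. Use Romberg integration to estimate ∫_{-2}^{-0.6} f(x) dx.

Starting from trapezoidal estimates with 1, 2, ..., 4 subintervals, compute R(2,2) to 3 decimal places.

-1.206

R(0,0) (trapezoid, 1 panel, h=1.4000): -0.85315
R(1,0) (trapezoid, 2 panels, h=0.7000): -1.12160
R(2,0) (trapezoid, 4 panels, h=0.3500): -1.18512
R(1,1) = -1.12160 + (-1.12160 − (-0.85315))/3 = -1.21108
R(2,1) = -1.18512 + (-1.18512 − (-1.12160))/3 = -1.20629
R(2,2) = -1.20629 + (-1.20629 − (-1.21108))/15 = -1.20597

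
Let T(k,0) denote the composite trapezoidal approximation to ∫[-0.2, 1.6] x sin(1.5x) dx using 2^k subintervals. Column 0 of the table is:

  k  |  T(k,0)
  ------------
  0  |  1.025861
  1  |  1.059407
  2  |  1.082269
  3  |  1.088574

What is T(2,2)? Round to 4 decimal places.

Richardson extrapolation on the trapezoidal column (denominator 4−1=3):
T(1,1) = (4·1.059407 − 1.025861) / 3 = 1.070589
T(2,1) = 1.082269 + (1.082269 − 1.059407)/3 = 1.089890
T(2,2) = (16·1.089890 − 1.070589) / 15 = 1.091177

1.0912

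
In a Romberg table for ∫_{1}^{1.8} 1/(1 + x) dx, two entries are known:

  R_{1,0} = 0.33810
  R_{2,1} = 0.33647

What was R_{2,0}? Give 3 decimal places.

0.337

From R_{2,1} = (4·R_{2,0} − R_{1,0})/3, solve for R_{2,0}:
4·R_{2,0} = 3·0.33647 + 0.33810 = 1.34751
R_{2,0} = 0.33688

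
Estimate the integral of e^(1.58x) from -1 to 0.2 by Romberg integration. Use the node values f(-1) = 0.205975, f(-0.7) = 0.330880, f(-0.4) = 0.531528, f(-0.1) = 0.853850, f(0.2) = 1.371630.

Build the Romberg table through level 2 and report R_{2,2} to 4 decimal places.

0.7378

R_{0,0} (trapezoid, 1 panel, h=1.2000): 0.946563
R_{1,0} (trapezoid, 2 panels, h=0.6000): 0.792198
R_{2,0} (trapezoid, 4 panels, h=0.3000): 0.751518
R_{1,1} = 0.792198 + (0.792198 − 0.946563)/3 = 0.740743
R_{2,1} = 0.751518 + (0.751518 − 0.792198)/3 = 0.737958
R_{2,2} = 0.737958 + (0.737958 − 0.740743)/15 = 0.737772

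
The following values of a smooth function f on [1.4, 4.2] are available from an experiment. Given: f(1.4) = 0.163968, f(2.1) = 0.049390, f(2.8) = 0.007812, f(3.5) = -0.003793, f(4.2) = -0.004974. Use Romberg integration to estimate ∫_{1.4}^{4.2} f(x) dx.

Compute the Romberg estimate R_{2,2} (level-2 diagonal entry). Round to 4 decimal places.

0.0829

R_{0,0} (trapezoid, 1 panel, h=2.8000): 0.222592
R_{1,0} (trapezoid, 2 panels, h=1.4000): 0.122233
R_{2,0} (trapezoid, 4 panels, h=0.7000): 0.093034
R_{1,1} = 0.122233 + (0.122233 − 0.222592)/3 = 0.088780
R_{2,1} = 0.093034 + (0.093034 − 0.122233)/3 = 0.083301
R_{2,2} = 0.083301 + (0.083301 − 0.088780)/15 = 0.082936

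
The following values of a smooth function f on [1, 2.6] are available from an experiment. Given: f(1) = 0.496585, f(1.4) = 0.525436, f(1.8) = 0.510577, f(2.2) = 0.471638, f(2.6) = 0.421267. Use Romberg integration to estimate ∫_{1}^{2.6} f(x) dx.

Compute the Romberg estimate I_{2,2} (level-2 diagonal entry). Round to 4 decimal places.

0.7904

I_{0,0} (trapezoid, 1 panel, h=1.6000): 0.734282
I_{1,0} (trapezoid, 2 panels, h=0.8000): 0.775602
I_{2,0} (trapezoid, 4 panels, h=0.4000): 0.786631
I_{1,1} = 0.775602 + (0.775602 − 0.734282)/3 = 0.789375
I_{2,1} = 0.786631 + (0.786631 − 0.775602)/3 = 0.790307
I_{2,2} = 0.790307 + (0.790307 − 0.789375)/15 = 0.790369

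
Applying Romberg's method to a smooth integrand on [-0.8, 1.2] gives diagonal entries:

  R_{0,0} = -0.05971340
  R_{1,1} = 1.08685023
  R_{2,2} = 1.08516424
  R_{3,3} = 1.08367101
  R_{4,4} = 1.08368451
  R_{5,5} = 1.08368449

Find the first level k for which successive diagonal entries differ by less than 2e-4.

k = 4

|R_{1,1} − R_{0,0}| = 1.14656363 ≥ 2e-4
|R_{2,2} − R_{1,1}| = 0.00168599 ≥ 2e-4
|R_{3,3} − R_{2,2}| = 0.00149323 ≥ 2e-4
|R_{4,4} − R_{3,3}| = 0.00001350 < 2e-4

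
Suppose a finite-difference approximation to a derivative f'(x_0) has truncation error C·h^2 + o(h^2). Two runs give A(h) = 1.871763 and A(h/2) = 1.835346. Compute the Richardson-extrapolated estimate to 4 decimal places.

Extrapolated value = (4·A(h/2) − A(h)) / (4 − 1)
= (4·1.835346 − 1.871763) / 3
= 5.469621 / 3 = 1.823207

1.8232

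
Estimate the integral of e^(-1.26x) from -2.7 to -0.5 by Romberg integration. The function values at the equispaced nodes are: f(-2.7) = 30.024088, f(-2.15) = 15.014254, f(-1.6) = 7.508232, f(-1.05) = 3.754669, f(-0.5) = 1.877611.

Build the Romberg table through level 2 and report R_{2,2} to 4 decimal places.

R_{0,0} (trapezoid, 1 panel, h=2.2000): 35.091869
R_{1,0} (trapezoid, 2 panels, h=1.1000): 25.804990
R_{2,0} (trapezoid, 4 panels, h=0.5500): 23.225402
R_{1,1} = 25.804990 + (25.804990 − 35.091869)/3 = 22.709364
R_{2,1} = 23.225402 + (23.225402 − 25.804990)/3 = 22.365539
R_{2,2} = 22.365539 + (22.365539 − 22.709364)/15 = 22.342617

22.3426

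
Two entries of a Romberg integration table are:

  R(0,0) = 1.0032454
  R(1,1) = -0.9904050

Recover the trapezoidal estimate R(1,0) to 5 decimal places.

-0.49199

From R(1,1) = (4·R(1,0) − R(0,0))/3, solve for R(1,0):
4·R(1,0) = 3·(-0.9904050) + 1.0032454 = -1.9679696
R(1,0) = -0.4919924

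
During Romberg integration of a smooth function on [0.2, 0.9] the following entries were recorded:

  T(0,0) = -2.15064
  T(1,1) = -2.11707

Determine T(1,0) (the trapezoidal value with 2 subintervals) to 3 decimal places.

From T(1,1) = (4·T(1,0) − T(0,0))/3, solve for T(1,0):
4·T(1,0) = 3·(-2.11707) + (-2.15064) = -8.50185
T(1,0) = -2.12546

-2.125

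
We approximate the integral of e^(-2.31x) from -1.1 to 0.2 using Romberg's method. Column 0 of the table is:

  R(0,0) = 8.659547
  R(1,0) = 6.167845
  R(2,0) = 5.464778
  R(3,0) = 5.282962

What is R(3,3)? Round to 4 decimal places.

5.2218

R(1,1) = (4·6.167845 − 8.659547) / 3 = 5.337278
R(2,1) = (4·5.464778 − 6.167845) / 3 = 5.230422
R(3,1) = 5.282962 + (5.282962 − 5.464778)/3 = 5.222357
R(2,2) = (16·5.230422 − 5.337278) / 15 = 5.223298
R(3,2) = 5.222357 + (5.222357 − 5.230422)/15 = 5.221819
R(3,3) = 5.221819 + (5.221819 − 5.223298)/63 = 5.221796
(Column j=1 coincides with Simpson's rule on the same nodes.)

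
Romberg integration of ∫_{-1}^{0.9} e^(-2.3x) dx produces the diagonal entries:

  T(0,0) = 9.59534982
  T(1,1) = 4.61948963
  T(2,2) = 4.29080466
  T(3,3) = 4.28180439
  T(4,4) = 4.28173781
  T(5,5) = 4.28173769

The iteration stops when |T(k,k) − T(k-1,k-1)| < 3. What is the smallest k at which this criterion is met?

k = 2

|T(1,1) − T(0,0)| = 4.97586019 ≥ 3
|T(2,2) − T(1,1)| = 0.32868497 < 3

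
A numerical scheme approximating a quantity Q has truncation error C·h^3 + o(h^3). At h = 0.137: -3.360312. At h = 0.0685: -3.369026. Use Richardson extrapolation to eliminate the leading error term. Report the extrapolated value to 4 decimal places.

-3.3703

Extrapolated value = (8·A(h/2) − A(h)) / (8 − 1)
= (8·(-3.369026) − (-3.360312)) / 7
= -23.591896 / 7 = -3.370271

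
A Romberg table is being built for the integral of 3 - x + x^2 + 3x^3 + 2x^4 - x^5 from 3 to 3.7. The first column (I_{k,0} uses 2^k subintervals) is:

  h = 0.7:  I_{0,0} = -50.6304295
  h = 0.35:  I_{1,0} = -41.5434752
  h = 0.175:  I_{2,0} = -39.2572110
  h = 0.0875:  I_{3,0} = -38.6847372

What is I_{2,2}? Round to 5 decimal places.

Richardson extrapolation on the trapezoidal column (denominator 4−1=3):
I_{1,1} = (4·(-41.5434752) − (-50.6304295)) / 3 = -38.5144904
I_{2,1} = -39.2572110 + (-39.2572110 − (-41.5434752))/3 = -38.4951229
I_{2,2} = -38.4951229 + (-38.4951229 − (-38.5144904))/15 = -38.4938317

-38.49383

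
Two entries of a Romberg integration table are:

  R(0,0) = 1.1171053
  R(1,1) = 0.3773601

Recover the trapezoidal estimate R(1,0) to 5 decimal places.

0.56230

From R(1,1) = (4·R(1,0) − R(0,0))/3, solve for R(1,0):
4·R(1,0) = 3·0.3773601 + 1.1171053 = 2.2491856
R(1,0) = 0.5622964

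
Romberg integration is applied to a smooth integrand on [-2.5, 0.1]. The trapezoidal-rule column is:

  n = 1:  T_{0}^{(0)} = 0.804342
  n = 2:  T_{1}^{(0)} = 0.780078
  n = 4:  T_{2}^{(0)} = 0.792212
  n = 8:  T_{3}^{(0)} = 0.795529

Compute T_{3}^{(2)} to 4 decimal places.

0.7967

Richardson extrapolation on the trapezoidal column (denominator 4−1=3):
T_{2}^{(1)} = (4·0.792212 − 0.780078) / 3 = 0.796257
T_{3}^{(1)} = 0.795529 + (0.795529 − 0.792212)/3 = 0.796635
T_{3}^{(2)} = 0.796635 + (0.796635 − 0.796257)/15 = 0.796660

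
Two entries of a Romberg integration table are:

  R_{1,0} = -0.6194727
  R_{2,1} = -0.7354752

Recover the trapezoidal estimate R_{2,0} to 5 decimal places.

-0.70647

From R_{2,1} = (4·R_{2,0} − R_{1,0})/3, solve for R_{2,0}:
4·R_{2,0} = 3·(-0.7354752) + (-0.6194727) = -2.8258983
R_{2,0} = -0.7064746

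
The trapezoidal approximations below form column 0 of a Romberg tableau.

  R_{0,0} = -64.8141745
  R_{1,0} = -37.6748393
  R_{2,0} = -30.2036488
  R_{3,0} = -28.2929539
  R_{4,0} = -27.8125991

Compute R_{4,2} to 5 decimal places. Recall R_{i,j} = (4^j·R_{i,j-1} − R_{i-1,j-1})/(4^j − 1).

-27.65224

R_{3,1} = (4·(-28.2929539) − (-30.2036488)) / 3 = -27.6560556
R_{4,1} = -27.8125991 + (-27.8125991 − (-28.2929539))/3 = -27.6524808
R_{4,2} = -27.6524808 + (-27.6524808 − (-27.6560556))/15 = -27.6522425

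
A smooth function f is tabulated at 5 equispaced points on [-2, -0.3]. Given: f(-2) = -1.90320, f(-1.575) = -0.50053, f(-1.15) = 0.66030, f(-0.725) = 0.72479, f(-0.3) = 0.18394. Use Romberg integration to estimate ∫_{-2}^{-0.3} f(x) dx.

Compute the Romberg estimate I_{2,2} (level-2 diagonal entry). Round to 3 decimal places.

I_{0,0} (trapezoid, 1 panel, h=1.7000): -1.46137
I_{1,0} (trapezoid, 2 panels, h=0.8500): -0.16943
I_{2,0} (trapezoid, 4 panels, h=0.4250): 0.01060
I_{1,1} = -0.16943 + (-0.16943 − (-1.46137))/3 = 0.26122
I_{2,1} = 0.01060 + (0.01060 − (-0.16943))/3 = 0.07061
I_{2,2} = 0.07061 + (0.07061 − 0.26122)/15 = 0.05790

0.058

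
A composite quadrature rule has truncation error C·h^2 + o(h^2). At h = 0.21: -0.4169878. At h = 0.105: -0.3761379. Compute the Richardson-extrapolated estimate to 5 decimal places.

The leading error scales as h^2; refining by a factor of 2 reduces it by 2^2 = 4.
Extrapolated value = (4·A(h/2) − A(h)) / (4 − 1)
= (4·(-0.3761379) − (-0.4169878)) / 3
= -1.0875638 / 3 = -0.3625213

-0.36252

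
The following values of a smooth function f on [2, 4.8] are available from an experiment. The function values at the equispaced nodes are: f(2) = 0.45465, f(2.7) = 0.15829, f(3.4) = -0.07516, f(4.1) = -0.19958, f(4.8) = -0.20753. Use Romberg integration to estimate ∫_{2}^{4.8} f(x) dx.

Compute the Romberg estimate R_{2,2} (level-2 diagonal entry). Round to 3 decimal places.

-0.015

R_{0,0} (trapezoid, 1 panel, h=2.8000): 0.34597
R_{1,0} (trapezoid, 2 panels, h=1.4000): 0.06776
R_{2,0} (trapezoid, 4 panels, h=0.7000): 0.00498
R_{1,1} = 0.06776 + (0.06776 − 0.34597)/3 = -0.02498
R_{2,1} = 0.00498 + (0.00498 − 0.06776)/3 = -0.01595
R_{2,2} = -0.01595 + (-0.01595 − (-0.02498))/15 = -0.01535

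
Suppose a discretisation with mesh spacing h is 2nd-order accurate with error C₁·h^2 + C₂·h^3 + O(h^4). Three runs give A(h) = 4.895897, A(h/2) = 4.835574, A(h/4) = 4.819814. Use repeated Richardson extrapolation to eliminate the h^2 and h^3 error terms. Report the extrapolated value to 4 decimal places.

First eliminate the h^2 term (factor 2^2 = 4):
  B₁ = (4·4.835574 − 4.895897)/3 = 4.815466
  B₂ = (4·4.819814 − 4.835574)/3 = 4.814561
Then eliminate the h^3 term (factor 2^3 = 8):
  (8·4.814561 − 4.815466)/7 = 4.814432

4.8144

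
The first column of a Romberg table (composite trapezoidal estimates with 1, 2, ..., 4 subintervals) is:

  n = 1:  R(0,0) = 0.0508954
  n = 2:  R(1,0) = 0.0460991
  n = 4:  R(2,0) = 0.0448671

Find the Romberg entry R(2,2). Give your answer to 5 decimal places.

R(1,1) = 0.0460991 + (0.0460991 − 0.0508954)/3 = 0.0445003
R(2,1) = (4·0.0448671 − 0.0460991) / 3 = 0.0444564
R(2,2) = 0.0444564 + (0.0444564 − 0.0445003)/15 = 0.0444535

0.04445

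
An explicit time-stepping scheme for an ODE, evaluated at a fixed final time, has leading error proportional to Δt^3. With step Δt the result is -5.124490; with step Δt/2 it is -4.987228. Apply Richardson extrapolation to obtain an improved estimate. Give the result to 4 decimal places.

-4.9676

Extrapolated value = (8·A(Δt/2) − A(Δt)) / (8 − 1)
= (8·(-4.987228) − (-5.124490)) / 7
= -34.773334 / 7 = -4.967619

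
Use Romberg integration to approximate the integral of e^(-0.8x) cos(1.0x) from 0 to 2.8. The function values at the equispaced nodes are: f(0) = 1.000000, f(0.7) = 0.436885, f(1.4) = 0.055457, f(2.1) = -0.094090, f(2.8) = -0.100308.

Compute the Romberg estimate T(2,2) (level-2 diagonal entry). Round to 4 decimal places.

T(0,0) (trapezoid, 1 panel, h=2.8000): 1.259569
T(1,0) (trapezoid, 2 panels, h=1.4000): 0.707424
T(2,0) (trapezoid, 4 panels, h=0.7000): 0.593669
T(1,1) = 0.707424 + (0.707424 − 1.259569)/3 = 0.523376
T(2,1) = 0.593669 + (0.593669 − 0.707424)/3 = 0.555751
T(2,2) = 0.555751 + (0.555751 − 0.523376)/15 = 0.557909

0.5579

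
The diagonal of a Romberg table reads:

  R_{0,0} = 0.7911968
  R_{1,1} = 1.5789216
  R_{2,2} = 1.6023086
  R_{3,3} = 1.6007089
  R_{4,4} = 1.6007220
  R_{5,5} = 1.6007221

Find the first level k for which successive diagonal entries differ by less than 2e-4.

|R_{1,1} − R_{0,0}| = 0.7877248 ≥ 2e-4
|R_{2,2} − R_{1,1}| = 0.0233870 ≥ 2e-4
|R_{3,3} − R_{2,2}| = 0.0015997 ≥ 2e-4
|R_{4,4} − R_{3,3}| = 0.0000131 < 2e-4

k = 4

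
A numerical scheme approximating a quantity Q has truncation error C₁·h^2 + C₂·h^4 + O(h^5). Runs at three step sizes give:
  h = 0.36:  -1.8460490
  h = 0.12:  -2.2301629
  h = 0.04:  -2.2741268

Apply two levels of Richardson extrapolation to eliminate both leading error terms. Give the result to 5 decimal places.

First eliminate the h^2 term (factor 3^2 = 9):
  B₁ = (9·(-2.2301629) − (-1.8460490))/8 = -2.2781771
  B₂ = (9·(-2.2741268) − (-2.2301629))/8 = -2.2796223
Then eliminate the h^4 term (factor 3^4 = 81):
  (81·(-2.2796223) − (-2.2781771))/80 = -2.2796404

-2.27964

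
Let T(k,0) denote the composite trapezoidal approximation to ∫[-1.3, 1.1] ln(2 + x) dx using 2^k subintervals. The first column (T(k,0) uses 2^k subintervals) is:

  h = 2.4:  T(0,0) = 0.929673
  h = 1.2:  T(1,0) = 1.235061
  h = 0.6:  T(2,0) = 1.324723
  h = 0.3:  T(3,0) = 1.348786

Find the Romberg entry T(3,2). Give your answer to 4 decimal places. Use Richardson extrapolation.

1.3570

T(2,1) = (4·1.324723 − 1.235061) / 3 = 1.354610
T(3,1) = 1.348786 + (1.348786 − 1.324723)/3 = 1.356807
T(3,2) = 1.356807 + (1.356807 − 1.354610)/15 = 1.356953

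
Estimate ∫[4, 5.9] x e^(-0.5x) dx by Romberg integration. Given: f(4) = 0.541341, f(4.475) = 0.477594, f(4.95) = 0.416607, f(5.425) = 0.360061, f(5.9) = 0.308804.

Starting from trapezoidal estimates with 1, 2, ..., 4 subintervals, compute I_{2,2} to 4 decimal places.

0.7971

I_{0,0} (trapezoid, 1 panel, h=1.9000): 0.807638
I_{1,0} (trapezoid, 2 panels, h=0.9500): 0.799596
I_{2,0} (trapezoid, 4 panels, h=0.4750): 0.797684
I_{1,1} = 0.799596 + (0.799596 − 0.807638)/3 = 0.796915
I_{2,1} = 0.797684 + (0.797684 − 0.799596)/3 = 0.797047
I_{2,2} = 0.797047 + (0.797047 − 0.796915)/15 = 0.797056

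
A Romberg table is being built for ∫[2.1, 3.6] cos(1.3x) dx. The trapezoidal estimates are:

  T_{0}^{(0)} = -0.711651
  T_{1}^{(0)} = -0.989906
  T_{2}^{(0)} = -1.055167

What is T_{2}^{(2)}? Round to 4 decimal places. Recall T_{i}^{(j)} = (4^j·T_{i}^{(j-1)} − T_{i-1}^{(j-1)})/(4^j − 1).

Richardson extrapolation on the trapezoidal column (denominator 4−1=3):
T_{1}^{(1)} = -0.989906 + (-0.989906 − (-0.711651))/3 = -1.082658
T_{2}^{(1)} = -1.055167 + (-1.055167 − (-0.989906))/3 = -1.076921
T_{2}^{(2)} = -1.076921 + (-1.076921 − (-1.082658))/15 = -1.076539

-1.0765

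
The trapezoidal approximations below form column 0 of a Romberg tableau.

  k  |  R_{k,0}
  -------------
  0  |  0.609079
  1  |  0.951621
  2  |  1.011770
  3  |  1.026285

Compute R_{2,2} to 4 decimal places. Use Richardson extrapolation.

1.0296

Richardson extrapolation on the trapezoidal column (denominator 4−1=3):
R_{1,1} = 0.951621 + (0.951621 − 0.609079)/3 = 1.065802
R_{2,1} = 1.011770 + (1.011770 − 0.951621)/3 = 1.031820
R_{2,2} = (16·1.031820 − 1.065802) / 15 = 1.029555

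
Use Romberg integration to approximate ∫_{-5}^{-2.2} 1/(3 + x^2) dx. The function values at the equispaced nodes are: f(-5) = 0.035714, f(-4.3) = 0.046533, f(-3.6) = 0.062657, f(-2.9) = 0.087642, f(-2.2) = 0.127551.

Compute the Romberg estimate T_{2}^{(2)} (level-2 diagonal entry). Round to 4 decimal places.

T_{0}^{(0)} (trapezoid, 1 panel, h=2.8000): 0.228571
T_{1}^{(0)} (trapezoid, 2 panels, h=1.4000): 0.202005
T_{2}^{(0)} (trapezoid, 4 panels, h=0.7000): 0.194925
T_{1}^{(1)} = 0.202005 + (0.202005 − 0.228571)/3 = 0.193150
T_{2}^{(1)} = 0.194925 + (0.194925 − 0.202005)/3 = 0.192565
T_{2}^{(2)} = 0.192565 + (0.192565 − 0.193150)/15 = 0.192526

0.1925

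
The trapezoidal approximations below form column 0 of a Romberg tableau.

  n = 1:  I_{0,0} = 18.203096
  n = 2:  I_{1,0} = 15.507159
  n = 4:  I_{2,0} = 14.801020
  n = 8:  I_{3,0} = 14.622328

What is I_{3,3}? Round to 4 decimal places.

I_{1,1} = 15.507159 + (15.507159 − 18.203096)/3 = 14.608513
I_{2,1} = 14.801020 + (14.801020 − 15.507159)/3 = 14.565640
I_{3,1} = (4·14.622328 − 14.801020) / 3 = 14.562764
I_{2,2} = 14.565640 + (14.565640 − 14.608513)/15 = 14.562782
I_{3,2} = 14.562764 + (14.562764 − 14.565640)/15 = 14.562572
I_{3,3} = 14.562572 + (14.562572 − 14.562782)/63 = 14.562569

14.5626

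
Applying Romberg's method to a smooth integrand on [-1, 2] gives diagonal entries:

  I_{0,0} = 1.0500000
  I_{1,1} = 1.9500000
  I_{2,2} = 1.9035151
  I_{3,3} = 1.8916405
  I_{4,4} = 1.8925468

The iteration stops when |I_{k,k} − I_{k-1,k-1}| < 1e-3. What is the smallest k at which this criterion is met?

|I_{1,1} − I_{0,0}| = 0.9000000 ≥ 1e-3
|I_{2,2} − I_{1,1}| = 0.0464849 ≥ 1e-3
|I_{3,3} − I_{2,2}| = 0.0118746 ≥ 1e-3
|I_{4,4} − I_{3,3}| = 0.0009063 < 1e-3

k = 4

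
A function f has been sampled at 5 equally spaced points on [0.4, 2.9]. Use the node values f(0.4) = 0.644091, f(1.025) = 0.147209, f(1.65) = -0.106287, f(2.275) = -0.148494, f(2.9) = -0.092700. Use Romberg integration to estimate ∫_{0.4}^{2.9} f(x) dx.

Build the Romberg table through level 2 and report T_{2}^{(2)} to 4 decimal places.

0.0706

T_{0}^{(0)} (trapezoid, 1 panel, h=2.5000): 0.689239
T_{1}^{(0)} (trapezoid, 2 panels, h=1.2500): 0.211761
T_{2}^{(0)} (trapezoid, 4 panels, h=0.6250): 0.105077
T_{1}^{(1)} = 0.211761 + (0.211761 − 0.689239)/3 = 0.052602
T_{2}^{(1)} = 0.105077 + (0.105077 − 0.211761)/3 = 0.069516
T_{2}^{(2)} = 0.069516 + (0.069516 − 0.052602)/15 = 0.070644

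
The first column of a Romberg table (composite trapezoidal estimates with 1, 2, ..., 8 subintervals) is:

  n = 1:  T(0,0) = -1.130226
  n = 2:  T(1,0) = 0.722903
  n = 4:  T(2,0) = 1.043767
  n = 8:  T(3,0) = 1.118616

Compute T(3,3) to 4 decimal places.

1.1432

Richardson extrapolation on the trapezoidal column (denominator 4−1=3):
T(1,1) = 0.722903 + (0.722903 − (-1.130226))/3 = 1.340613
T(2,1) = (4·1.043767 − 0.722903) / 3 = 1.150722
T(3,1) = (4·1.118616 − 1.043767) / 3 = 1.143566
T(2,2) = 1.150722 + (1.150722 − 1.340613)/15 = 1.138063
T(3,2) = (16·1.143566 − 1.150722) / 15 = 1.143089
T(3,3) = (64·1.143089 − 1.138063) / 63 = 1.143169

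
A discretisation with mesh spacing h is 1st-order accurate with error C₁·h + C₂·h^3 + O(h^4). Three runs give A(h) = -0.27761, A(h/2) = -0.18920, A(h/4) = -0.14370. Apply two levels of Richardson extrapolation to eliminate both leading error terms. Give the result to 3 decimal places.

First eliminate the h term (factor 2^1 = 2):
  B₁ = (2·(-0.18920) − (-0.27761))/1 = -0.10079
  B₂ = (2·(-0.14370) − (-0.18920))/1 = -0.09820
Then eliminate the h^3 term (factor 2^3 = 8):
  (8·(-0.09820) − (-0.10079))/7 = -0.09783

-0.098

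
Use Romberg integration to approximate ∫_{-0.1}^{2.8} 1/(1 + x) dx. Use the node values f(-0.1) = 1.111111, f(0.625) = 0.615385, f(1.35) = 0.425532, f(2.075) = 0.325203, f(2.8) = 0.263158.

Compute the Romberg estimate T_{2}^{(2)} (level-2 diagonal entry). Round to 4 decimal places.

1.4444

T_{0}^{(0)} (trapezoid, 1 panel, h=2.9000): 1.992690
T_{1}^{(0)} (trapezoid, 2 panels, h=1.4500): 1.613366
T_{2}^{(0)} (trapezoid, 4 panels, h=0.7250): 1.488610
T_{1}^{(1)} = 1.613366 + (1.613366 − 1.992690)/3 = 1.486925
T_{2}^{(1)} = 1.488610 + (1.488610 − 1.613366)/3 = 1.447025
T_{2}^{(2)} = 1.447025 + (1.447025 − 1.486925)/15 = 1.444365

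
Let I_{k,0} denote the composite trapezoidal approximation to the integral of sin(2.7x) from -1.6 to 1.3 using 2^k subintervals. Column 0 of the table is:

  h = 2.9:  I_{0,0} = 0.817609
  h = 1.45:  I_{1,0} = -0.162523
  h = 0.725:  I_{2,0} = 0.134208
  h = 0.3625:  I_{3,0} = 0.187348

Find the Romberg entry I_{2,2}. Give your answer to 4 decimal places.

I_{1,1} = -0.162523 + (-0.162523 − 0.817609)/3 = -0.489234
I_{2,1} = (4·0.134208 − (-0.162523)) / 3 = 0.233118
I_{2,2} = 0.233118 + (0.233118 − (-0.489234))/15 = 0.281275

0.2813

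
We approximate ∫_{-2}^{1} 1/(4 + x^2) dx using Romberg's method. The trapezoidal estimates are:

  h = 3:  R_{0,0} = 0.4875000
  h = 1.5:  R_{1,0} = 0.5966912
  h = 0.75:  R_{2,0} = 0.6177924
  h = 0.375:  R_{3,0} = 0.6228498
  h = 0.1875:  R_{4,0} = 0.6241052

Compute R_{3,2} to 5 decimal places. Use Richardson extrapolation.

Richardson extrapolation on the trapezoidal column (denominator 4−1=3):
R_{2,1} = 0.6177924 + (0.6177924 − 0.5966912)/3 = 0.6248261
R_{3,1} = (4·0.6228498 − 0.6177924) / 3 = 0.6245356
R_{3,2} = 0.6245356 + (0.6245356 − 0.6248261)/15 = 0.6245162

0.62452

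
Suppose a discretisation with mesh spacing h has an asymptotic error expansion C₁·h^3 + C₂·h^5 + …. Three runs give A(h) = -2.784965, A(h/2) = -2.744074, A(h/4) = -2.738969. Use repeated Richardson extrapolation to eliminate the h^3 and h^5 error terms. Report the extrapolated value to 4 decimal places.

First eliminate the h^3 term (factor 2^3 = 8):
  B₁ = (8·(-2.744074) − (-2.784965))/7 = -2.738232
  B₂ = (8·(-2.738969) − (-2.744074))/7 = -2.738240
Then eliminate the h^5 term (factor 2^5 = 32):
  (32·(-2.738240) − (-2.738232))/31 = -2.738240

-2.7382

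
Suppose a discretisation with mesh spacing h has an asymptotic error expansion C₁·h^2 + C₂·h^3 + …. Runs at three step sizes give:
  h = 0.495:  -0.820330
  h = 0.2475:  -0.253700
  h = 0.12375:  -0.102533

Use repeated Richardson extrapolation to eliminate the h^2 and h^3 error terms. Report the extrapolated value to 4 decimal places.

First eliminate the h^2 term (factor 2^2 = 4):
  B₁ = (4·(-0.253700) − (-0.820330))/3 = -0.064823
  B₂ = (4·(-0.102533) − (-0.253700))/3 = -0.052144
Then eliminate the h^3 term (factor 2^3 = 8):
  (8·(-0.052144) − (-0.064823))/7 = -0.050333

-0.0503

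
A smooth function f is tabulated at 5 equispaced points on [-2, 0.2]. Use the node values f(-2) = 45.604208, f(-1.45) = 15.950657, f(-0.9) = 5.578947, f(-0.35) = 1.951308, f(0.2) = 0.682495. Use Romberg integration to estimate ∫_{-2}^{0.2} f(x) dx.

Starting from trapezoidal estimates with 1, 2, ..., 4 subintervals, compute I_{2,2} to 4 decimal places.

I_{0,0} (trapezoid, 1 panel, h=2.2000): 50.915373
I_{1,0} (trapezoid, 2 panels, h=1.1000): 31.594528
I_{2,0} (trapezoid, 4 panels, h=0.5500): 25.643345
I_{1,1} = 31.594528 + (31.594528 − 50.915373)/3 = 25.154246
I_{2,1} = 25.643345 + (25.643345 − 31.594528)/3 = 23.659617
I_{2,2} = 23.659617 + (23.659617 − 25.154246)/15 = 23.559975

23.5600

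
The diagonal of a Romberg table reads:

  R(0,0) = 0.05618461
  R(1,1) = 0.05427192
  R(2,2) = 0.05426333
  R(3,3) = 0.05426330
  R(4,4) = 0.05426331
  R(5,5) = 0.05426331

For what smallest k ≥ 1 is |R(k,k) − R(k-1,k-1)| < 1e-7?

k = 3

|R(1,1) − R(0,0)| = 0.00191269 ≥ 1e-7
|R(2,2) − R(1,1)| = 0.00000859 ≥ 1e-7
|R(3,3) − R(2,2)| = 0.00000003 < 1e-7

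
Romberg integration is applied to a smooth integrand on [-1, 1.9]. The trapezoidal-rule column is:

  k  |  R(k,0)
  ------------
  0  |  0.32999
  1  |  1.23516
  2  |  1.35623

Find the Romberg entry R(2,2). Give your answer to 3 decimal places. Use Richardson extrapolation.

1.387

Richardson extrapolation on the trapezoidal column (denominator 4−1=3):
R(1,1) = 1.23516 + (1.23516 − 0.32999)/3 = 1.53688
R(2,1) = (4·1.35623 − 1.23516) / 3 = 1.39659
R(2,2) = 1.39659 + (1.39659 − 1.53688)/15 = 1.38724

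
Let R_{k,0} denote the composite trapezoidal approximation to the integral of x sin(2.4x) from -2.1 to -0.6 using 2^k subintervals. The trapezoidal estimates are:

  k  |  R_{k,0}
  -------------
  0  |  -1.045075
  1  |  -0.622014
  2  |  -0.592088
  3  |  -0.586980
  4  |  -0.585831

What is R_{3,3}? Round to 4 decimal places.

-0.5854

Richardson extrapolation on the trapezoidal column (denominator 4−1=3):
R_{1,1} = (4·(-0.622014) − (-1.045075)) / 3 = -0.480994
R_{2,1} = (4·(-0.592088) − (-0.622014)) / 3 = -0.582113
R_{3,1} = (4·(-0.586980) − (-0.592088)) / 3 = -0.585277
R_{2,2} = -0.582113 + (-0.582113 − (-0.480994))/15 = -0.588854
R_{3,2} = -0.585277 + (-0.585277 − (-0.582113))/15 = -0.585488
R_{3,3} = -0.585488 + (-0.585488 − (-0.588854))/63 = -0.585435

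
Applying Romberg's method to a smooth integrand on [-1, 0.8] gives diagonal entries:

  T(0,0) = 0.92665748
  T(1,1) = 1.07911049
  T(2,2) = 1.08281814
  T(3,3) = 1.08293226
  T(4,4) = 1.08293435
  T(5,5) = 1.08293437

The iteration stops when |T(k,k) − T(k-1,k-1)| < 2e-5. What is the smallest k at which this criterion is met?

k = 4

|T(1,1) − T(0,0)| = 0.15245301 ≥ 2e-5
|T(2,2) − T(1,1)| = 0.00370765 ≥ 2e-5
|T(3,3) − T(2,2)| = 0.00011412 ≥ 2e-5
|T(4,4) − T(3,3)| = 0.00000209 < 2e-5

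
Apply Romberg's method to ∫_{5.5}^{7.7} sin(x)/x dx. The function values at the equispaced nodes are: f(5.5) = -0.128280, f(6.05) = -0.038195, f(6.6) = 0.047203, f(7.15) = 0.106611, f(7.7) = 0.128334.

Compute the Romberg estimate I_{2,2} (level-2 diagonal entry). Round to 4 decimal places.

0.0674

I_{0,0} (trapezoid, 1 panel, h=2.2000): 0.000059
I_{1,0} (trapezoid, 2 panels, h=1.1000): 0.051953
I_{2,0} (trapezoid, 4 panels, h=0.5500): 0.063605
I_{1,1} = 0.051953 + (0.051953 − 0.000059)/3 = 0.069251
I_{2,1} = 0.063605 + (0.063605 − 0.051953)/3 = 0.067489
I_{2,2} = 0.067489 + (0.067489 − 0.069251)/15 = 0.067372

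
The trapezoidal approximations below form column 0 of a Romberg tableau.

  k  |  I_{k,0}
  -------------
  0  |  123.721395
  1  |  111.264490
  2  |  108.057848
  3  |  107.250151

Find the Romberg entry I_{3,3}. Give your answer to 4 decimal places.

Richardson extrapolation on the trapezoidal column (denominator 4−1=3):
I_{1,1} = 111.264490 + (111.264490 − 123.721395)/3 = 107.112188
I_{2,1} = 108.057848 + (108.057848 − 111.264490)/3 = 106.988967
I_{3,1} = (4·107.250151 − 108.057848) / 3 = 106.980919
I_{2,2} = (16·106.988967 − 107.112188) / 15 = 106.980752
I_{3,2} = 106.980919 + (106.980919 − 106.988967)/15 = 106.980382
I_{3,3} = 106.980382 + (106.980382 − 106.980752)/63 = 106.980376
(Column j=1 coincides with Simpson's rule on the same nodes.)

106.9804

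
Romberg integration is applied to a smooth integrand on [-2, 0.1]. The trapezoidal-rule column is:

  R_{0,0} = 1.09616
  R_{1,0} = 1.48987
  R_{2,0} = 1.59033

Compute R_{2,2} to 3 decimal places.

1.624

Richardson extrapolation on the trapezoidal column (denominator 4−1=3):
R_{1,1} = 1.48987 + (1.48987 − 1.09616)/3 = 1.62111
R_{2,1} = (4·1.59033 − 1.48987) / 3 = 1.62382
R_{2,2} = (16·1.62382 − 1.62111) / 15 = 1.62400
(Column j=1 coincides with Simpson's rule on the same nodes.)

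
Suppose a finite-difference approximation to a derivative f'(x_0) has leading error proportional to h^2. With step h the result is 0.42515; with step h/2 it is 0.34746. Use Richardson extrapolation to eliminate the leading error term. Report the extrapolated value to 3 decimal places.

0.322

Extrapolated value = (4·A(h/2) − A(h)) / (4 − 1)
= (4·0.34746 − 0.42515) / 3
= 0.96469 / 3 = 0.32156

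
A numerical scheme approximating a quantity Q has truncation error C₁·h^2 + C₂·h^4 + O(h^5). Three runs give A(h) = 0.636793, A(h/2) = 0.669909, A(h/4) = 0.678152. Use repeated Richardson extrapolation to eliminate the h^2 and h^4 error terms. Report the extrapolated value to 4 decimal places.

0.6809

First eliminate the h^2 term (factor 2^2 = 4):
  B₁ = (4·0.669909 − 0.636793)/3 = 0.680948
  B₂ = (4·0.678152 − 0.669909)/3 = 0.680900
Then eliminate the h^4 term (factor 2^4 = 16):
  (16·0.680900 − 0.680948)/15 = 0.680897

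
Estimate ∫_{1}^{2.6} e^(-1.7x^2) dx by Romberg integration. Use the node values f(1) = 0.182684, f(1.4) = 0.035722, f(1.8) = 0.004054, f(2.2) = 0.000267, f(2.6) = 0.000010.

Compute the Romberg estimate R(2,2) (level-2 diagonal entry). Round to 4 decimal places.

R(0,0) (trapezoid, 1 panel, h=1.6000): 0.146155
R(1,0) (trapezoid, 2 panels, h=0.8000): 0.076321
R(2,0) (trapezoid, 4 panels, h=0.4000): 0.052556
R(1,1) = 0.076321 + (0.076321 − 0.146155)/3 = 0.053043
R(2,1) = 0.052556 + (0.052556 − 0.076321)/3 = 0.044634
R(2,2) = 0.044634 + (0.044634 − 0.053043)/15 = 0.044073

0.0441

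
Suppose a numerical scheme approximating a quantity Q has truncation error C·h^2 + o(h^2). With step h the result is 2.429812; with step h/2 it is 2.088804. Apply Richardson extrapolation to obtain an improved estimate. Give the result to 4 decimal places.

The leading error scales as h^2; refining by a factor of 2 reduces it by 2^2 = 4.
Extrapolated value = (4·A(h/2) − A(h)) / (4 − 1)
= (4·2.088804 − 2.429812) / 3
= 5.925404 / 3 = 1.975135

1.9751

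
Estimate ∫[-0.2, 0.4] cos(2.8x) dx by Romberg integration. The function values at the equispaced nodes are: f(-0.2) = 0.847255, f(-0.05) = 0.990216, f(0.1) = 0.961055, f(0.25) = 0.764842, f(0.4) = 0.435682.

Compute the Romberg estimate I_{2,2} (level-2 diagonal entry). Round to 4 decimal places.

I_{0,0} (trapezoid, 1 panel, h=0.6000): 0.384881
I_{1,0} (trapezoid, 2 panels, h=0.3000): 0.480757
I_{2,0} (trapezoid, 4 panels, h=0.1500): 0.503637
I_{1,1} = 0.480757 + (0.480757 − 0.384881)/3 = 0.512716
I_{2,1} = 0.503637 + (0.503637 − 0.480757)/3 = 0.511264
I_{2,2} = 0.511264 + (0.511264 − 0.512716)/15 = 0.511167

0.5112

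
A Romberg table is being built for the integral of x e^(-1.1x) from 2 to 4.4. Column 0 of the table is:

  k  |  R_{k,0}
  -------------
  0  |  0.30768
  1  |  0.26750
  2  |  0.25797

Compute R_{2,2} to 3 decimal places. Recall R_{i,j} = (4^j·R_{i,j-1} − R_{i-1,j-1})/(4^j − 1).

0.255

R_{1,1} = (4·0.26750 − 0.30768) / 3 = 0.25411
R_{2,1} = (4·0.25797 − 0.26750) / 3 = 0.25479
R_{2,2} = 0.25479 + (0.25479 − 0.25411)/15 = 0.25484
(Column j=1 coincides with Simpson's rule on the same nodes.)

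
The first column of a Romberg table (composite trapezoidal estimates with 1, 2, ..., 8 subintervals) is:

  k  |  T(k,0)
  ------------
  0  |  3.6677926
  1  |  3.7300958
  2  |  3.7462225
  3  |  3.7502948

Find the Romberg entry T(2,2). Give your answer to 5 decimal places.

3.75165

T(1,1) = 3.7300958 + (3.7300958 − 3.6677926)/3 = 3.7508635
T(2,1) = 3.7462225 + (3.7462225 − 3.7300958)/3 = 3.7515981
T(2,2) = (16·3.7515981 − 3.7508635) / 15 = 3.7516471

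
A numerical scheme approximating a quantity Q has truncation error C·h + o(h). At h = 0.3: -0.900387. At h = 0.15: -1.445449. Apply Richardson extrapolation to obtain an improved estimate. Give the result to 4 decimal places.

Extrapolated value = (2·A(h/2) − A(h)) / (2 − 1)
= (2·(-1.445449) − (-0.900387)) / 1
= -1.990511 / 1 = -1.990511

-1.9905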